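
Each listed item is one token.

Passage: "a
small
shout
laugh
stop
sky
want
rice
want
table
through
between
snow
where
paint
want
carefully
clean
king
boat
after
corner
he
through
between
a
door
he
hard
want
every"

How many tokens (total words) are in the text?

31

Tokens: a, small, shout, laugh, stop, sky, want, rice, want, table, through, between, snow, where, paint, want, carefully, clean, king, boat, after, corner, he, through, between, a, door, he, hard, want, every
N = 31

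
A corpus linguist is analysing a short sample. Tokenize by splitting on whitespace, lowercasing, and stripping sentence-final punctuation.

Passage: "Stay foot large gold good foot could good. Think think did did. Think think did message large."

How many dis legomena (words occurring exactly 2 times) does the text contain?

3

Frequencies: think:4, did:3, foot:2, large:2, good:2, stay:1, gold:1, could:1, message:1
Words with frequency 2: foot, good, large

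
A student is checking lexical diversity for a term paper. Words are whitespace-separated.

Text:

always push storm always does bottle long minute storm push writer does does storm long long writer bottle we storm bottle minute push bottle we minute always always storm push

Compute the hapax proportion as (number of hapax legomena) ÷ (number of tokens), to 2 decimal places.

Frequencies: storm:5, always:4, push:4, bottle:4, does:3, long:3, minute:3, writer:2, we:2
Hapax count = 0; token count = 30.
Ratio = 0 / 30 = 0.00

0.00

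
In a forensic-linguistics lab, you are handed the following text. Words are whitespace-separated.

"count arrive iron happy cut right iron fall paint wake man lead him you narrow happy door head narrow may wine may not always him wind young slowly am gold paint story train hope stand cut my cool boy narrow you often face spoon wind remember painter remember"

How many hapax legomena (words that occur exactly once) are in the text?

27

Frequencies: narrow:3, iron:2, happy:2, cut:2, paint:2, him:2, you:2, may:2, wind:2, remember:2, count:1, arrive:1, right:1, fall:1, wake:1, man:1, lead:1, door:1, head:1, wine:1, … (17 more, each freq 1)
Hapax (freq=1): always, am, arrive, boy, cool, count, door, face, fall, gold, head, hope, lead, man, my, not, often, painter, right, slowly, spoon, stand, story, train, wake, wine, young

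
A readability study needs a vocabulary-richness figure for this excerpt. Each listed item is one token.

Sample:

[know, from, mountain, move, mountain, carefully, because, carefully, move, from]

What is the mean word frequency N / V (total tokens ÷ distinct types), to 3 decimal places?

1.667

N = 10 tokens, V = 6 types.
Mean frequency = N / V = 10 / 6 = 1.667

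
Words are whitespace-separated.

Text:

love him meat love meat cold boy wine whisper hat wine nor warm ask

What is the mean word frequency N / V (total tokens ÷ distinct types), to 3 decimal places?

N = 14 tokens, V = 11 types.
Mean frequency = N / V = 14 / 11 = 1.273

1.273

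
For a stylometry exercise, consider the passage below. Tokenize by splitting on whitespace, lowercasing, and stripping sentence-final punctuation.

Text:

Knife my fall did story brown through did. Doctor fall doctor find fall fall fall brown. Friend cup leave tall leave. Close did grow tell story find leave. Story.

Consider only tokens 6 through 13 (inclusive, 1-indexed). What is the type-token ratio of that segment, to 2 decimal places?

0.75

Segment tokens 6–13: brown, through, did, doctor, fall, doctor, find, fall
Segment N = 8, segment V = 6.
TTR = 6 / 8 = 0.75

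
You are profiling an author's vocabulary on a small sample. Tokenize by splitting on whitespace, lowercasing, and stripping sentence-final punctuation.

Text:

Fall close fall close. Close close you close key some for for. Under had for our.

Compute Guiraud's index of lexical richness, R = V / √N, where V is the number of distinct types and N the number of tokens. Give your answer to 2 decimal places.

N = 16, V = 9.
√N = 4.000000
R = 9 / 4.000000 = 2.25

2.25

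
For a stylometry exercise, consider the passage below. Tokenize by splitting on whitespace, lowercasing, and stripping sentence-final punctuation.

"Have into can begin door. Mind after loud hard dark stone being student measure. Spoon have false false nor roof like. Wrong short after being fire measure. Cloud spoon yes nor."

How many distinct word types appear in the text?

Distinct types: {after, begin, being, can, cloud, dark, door, false, fire, hard, have, into, like, loud, measure, mind, nor, roof, short, spoon, stone, student, wrong, yes}
V = 24

24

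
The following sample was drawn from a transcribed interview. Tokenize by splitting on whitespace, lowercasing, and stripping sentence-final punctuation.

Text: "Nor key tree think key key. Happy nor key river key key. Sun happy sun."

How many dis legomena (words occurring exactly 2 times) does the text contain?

3

Frequencies: key:6, nor:2, happy:2, sun:2, tree:1, think:1, river:1
Words with frequency 2: happy, nor, sun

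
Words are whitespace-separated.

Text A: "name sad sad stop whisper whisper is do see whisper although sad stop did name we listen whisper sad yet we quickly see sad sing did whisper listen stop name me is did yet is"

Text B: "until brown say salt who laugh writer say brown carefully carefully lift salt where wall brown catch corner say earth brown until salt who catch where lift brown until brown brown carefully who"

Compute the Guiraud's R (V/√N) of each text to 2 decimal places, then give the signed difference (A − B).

0.10

A: V=15, N=35, R=2.54
B: V=14, N=33, R=2.44
Difference = 2.54 − 2.44 = 0.10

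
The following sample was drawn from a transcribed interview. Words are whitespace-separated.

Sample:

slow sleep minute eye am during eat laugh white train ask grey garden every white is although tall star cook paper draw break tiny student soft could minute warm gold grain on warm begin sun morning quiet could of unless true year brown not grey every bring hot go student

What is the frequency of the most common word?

Frequencies: minute:2, white:2, grey:2, every:2, student:2, could:2, warm:2, slow:1, sleep:1, eye:1, am:1, during:1, eat:1, laugh:1, train:1, ask:1, garden:1, is:1, although:1, tall:1, … (23 more, each freq 1)
Most common: 'minute' with frequency 2.

2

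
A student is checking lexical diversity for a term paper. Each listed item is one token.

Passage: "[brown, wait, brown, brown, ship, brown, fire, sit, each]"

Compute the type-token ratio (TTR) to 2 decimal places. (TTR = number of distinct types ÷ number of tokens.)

N = 9 tokens, V = 6 types.
TTR = V / N = 6 / 9 = 0.67

0.67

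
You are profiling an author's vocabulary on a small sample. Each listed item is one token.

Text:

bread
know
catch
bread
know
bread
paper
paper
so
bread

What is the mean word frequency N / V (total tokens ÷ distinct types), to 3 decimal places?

N = 10 tokens, V = 5 types.
Mean frequency = N / V = 10 / 5 = 2.000

2.000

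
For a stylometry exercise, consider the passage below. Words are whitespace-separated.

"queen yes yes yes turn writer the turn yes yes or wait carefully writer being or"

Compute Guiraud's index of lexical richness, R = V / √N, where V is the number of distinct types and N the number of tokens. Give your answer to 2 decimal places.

N = 16, V = 9.
√N = 4.000000
R = 9 / 4.000000 = 2.25

2.25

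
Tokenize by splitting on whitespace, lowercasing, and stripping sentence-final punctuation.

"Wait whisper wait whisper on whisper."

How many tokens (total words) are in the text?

6

Tokens: wait, whisper, wait, whisper, on, whisper
N = 6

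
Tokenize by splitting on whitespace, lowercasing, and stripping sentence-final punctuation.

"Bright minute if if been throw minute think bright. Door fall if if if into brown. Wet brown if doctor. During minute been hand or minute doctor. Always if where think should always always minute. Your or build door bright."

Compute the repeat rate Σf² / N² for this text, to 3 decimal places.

Frequencies: if:7, minute:5, bright:3, always:3, been:2, think:2, door:2, brown:2, doctor:2, or:2, throw:1, fall:1, into:1, wet:1, during:1, hand:1, where:1, should:1, your:1, build:1
Σf² = 126; N² = 1600
Repeat rate = 126 / 1600 = 0.079

0.079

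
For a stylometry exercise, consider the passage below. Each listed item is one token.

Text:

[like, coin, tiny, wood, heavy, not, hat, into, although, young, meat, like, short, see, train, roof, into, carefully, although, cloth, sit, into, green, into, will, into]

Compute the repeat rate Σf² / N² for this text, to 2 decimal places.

0.07

Frequencies: into:5, like:2, although:2, coin:1, tiny:1, wood:1, heavy:1, not:1, hat:1, young:1, meat:1, short:1, see:1, train:1, roof:1, carefully:1, cloth:1, sit:1, green:1, will:1
Σf² = 50; N² = 676
Repeat rate = 50 / 676 = 0.07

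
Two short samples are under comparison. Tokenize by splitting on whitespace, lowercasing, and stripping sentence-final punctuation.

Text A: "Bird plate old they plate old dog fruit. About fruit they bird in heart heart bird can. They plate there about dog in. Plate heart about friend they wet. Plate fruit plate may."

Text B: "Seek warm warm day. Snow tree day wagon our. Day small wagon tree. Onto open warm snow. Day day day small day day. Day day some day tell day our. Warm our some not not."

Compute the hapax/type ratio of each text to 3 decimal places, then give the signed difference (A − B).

0.049

A: hapax=5, V=14, ratio=0.357
B: hapax=4, V=13, ratio=0.308
Difference = 0.357 − 0.308 = 0.049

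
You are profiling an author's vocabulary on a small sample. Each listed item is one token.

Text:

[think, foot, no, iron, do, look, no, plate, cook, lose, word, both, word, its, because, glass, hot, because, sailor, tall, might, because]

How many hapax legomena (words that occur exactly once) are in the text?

15

Frequencies: because:3, no:2, word:2, think:1, foot:1, iron:1, do:1, look:1, plate:1, cook:1, lose:1, both:1, its:1, glass:1, hot:1, sailor:1, tall:1, might:1
Hapax (freq=1): both, cook, do, foot, glass, hot, iron, its, look, lose, might, plate, sailor, tall, think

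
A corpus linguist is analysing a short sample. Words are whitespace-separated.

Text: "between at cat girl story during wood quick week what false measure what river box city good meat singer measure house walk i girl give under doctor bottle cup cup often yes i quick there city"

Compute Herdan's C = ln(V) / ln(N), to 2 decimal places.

N = 36, V = 29.
ln(V) = 3.367296, ln(N) = 3.583519
C = 3.367296 / 3.583519 = 0.94

0.94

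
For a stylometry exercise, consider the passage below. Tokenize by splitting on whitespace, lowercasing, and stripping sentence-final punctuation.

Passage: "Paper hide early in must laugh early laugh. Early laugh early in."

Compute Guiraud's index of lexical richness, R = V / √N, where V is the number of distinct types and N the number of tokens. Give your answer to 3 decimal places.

N = 12, V = 6.
√N = 3.464102
R = 6 / 3.464102 = 1.732

1.732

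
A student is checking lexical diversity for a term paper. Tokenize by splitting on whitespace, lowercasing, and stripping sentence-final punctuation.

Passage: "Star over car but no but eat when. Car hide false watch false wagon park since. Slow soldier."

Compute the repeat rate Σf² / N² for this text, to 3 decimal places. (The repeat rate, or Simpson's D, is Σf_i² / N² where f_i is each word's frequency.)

0.074

Frequencies: car:2, but:2, false:2, star:1, over:1, no:1, eat:1, when:1, hide:1, watch:1, wagon:1, park:1, since:1, slow:1, soldier:1
Σf² = 24; N² = 324
Repeat rate = 24 / 324 = 0.074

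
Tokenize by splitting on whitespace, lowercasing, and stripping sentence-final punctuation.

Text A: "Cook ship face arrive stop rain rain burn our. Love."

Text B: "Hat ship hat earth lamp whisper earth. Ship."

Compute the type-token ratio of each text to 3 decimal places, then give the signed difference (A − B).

0.275

TTR(A) = 9/10 = 0.900
TTR(B) = 5/8 = 0.625
Difference = 0.900 − 0.625 = 0.275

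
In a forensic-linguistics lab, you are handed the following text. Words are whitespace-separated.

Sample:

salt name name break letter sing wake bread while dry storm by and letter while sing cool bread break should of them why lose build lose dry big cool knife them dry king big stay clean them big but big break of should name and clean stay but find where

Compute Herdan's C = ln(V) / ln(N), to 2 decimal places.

0.84

N = 50, V = 27.
ln(V) = 3.295837, ln(N) = 3.912023
C = 3.295837 / 3.912023 = 0.84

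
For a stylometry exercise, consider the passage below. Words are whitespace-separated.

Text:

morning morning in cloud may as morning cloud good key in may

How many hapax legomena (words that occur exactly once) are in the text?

3

Frequencies: morning:3, in:2, cloud:2, may:2, as:1, good:1, key:1
Hapax (freq=1): as, good, key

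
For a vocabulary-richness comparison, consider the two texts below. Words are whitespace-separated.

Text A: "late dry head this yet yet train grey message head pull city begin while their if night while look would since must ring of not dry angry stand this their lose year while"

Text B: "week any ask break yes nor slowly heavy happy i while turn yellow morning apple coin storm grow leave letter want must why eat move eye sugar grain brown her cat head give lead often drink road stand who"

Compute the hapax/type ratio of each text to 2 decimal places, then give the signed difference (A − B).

-0.23

A: hapax=20, V=26, ratio=0.77
B: hapax=39, V=39, ratio=1.00
Difference = 0.77 − 1.00 = -0.23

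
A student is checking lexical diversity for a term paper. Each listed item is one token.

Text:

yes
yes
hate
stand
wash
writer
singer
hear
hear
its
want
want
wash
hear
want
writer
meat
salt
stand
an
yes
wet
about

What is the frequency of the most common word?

3

Frequencies: yes:3, hear:3, want:3, stand:2, wash:2, writer:2, hate:1, singer:1, its:1, meat:1, salt:1, an:1, wet:1, about:1
Most common: 'yes' with frequency 3.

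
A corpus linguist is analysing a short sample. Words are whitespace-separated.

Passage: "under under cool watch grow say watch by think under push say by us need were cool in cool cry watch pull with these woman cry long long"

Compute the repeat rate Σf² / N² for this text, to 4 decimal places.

Frequencies: under:3, cool:3, watch:3, say:2, by:2, cry:2, long:2, grow:1, think:1, push:1, us:1, need:1, were:1, in:1, pull:1, with:1, these:1, woman:1
Σf² = 54; N² = 784
Repeat rate = 54 / 784 = 0.0689

0.0689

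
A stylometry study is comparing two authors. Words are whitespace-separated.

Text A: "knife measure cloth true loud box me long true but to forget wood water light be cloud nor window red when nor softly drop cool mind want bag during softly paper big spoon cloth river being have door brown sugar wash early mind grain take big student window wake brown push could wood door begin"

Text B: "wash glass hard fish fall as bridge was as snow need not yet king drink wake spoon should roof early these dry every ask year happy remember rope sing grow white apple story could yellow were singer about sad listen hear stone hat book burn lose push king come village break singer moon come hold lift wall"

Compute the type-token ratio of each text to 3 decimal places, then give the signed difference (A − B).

-0.112

TTR(A) = 45/55 = 0.818
TTR(B) = 53/57 = 0.930
Difference = 0.818 − 0.930 = -0.112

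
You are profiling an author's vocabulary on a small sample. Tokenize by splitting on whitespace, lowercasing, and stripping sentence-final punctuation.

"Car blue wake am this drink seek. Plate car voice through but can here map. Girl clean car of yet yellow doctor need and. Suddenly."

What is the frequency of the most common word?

Frequencies: car:3, blue:1, wake:1, am:1, this:1, drink:1, seek:1, plate:1, voice:1, through:1, but:1, can:1, here:1, map:1, girl:1, clean:1, of:1, yet:1, yellow:1, doctor:1, … (3 more, each freq 1)
Most common: 'car' with frequency 3.

3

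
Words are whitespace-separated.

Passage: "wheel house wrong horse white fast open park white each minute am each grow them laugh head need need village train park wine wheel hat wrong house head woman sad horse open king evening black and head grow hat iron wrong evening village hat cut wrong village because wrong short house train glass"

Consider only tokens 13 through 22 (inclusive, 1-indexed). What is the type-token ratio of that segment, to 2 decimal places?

Segment tokens 13–22: each, grow, them, laugh, head, need, need, village, train, park
Segment N = 10, segment V = 9.
TTR = 9 / 10 = 0.90

0.90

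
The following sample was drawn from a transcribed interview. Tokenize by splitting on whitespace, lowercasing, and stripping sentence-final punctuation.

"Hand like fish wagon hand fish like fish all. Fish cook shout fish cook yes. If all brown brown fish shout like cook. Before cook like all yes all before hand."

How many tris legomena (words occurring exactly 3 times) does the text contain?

Frequencies: fish:6, like:4, all:4, cook:4, hand:3, shout:2, yes:2, brown:2, before:2, wagon:1, if:1
Words with frequency 3: hand

1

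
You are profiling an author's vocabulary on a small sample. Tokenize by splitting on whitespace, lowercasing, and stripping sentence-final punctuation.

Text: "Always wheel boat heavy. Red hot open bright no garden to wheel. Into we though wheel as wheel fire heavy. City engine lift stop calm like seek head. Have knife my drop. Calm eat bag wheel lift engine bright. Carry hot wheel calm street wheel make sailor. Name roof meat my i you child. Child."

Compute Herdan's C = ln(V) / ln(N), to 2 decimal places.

N = 55, V = 40.
ln(V) = 3.688879, ln(N) = 4.007333
C = 3.688879 / 4.007333 = 0.92

0.92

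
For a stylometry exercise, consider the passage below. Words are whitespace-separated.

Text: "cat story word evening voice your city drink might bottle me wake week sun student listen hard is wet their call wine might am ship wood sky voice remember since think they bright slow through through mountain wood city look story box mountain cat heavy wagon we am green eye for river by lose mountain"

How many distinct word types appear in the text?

45

Distinct types: {am, bottle, box, bright, by, call, cat, city, drink, evening, eye, for, green, hard, heavy, is, listen, look, lose, me, might, mountain, remember, river, ship, since, sky, slow, story, student, sun, their, they, think, through, voice, wagon, wake, we, week, wet, wine, wood, word, your}
V = 45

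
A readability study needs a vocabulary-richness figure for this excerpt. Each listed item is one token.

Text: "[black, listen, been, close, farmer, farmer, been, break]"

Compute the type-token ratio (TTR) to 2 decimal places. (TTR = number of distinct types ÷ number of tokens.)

N = 8 tokens, V = 6 types.
TTR = V / N = 6 / 8 = 0.75

0.75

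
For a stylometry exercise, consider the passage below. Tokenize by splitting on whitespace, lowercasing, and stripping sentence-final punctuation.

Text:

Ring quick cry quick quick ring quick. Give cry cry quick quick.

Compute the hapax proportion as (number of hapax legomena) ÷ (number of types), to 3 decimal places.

Frequencies: quick:6, cry:3, ring:2, give:1
Hapax count = 1; type count = 4.
Ratio = 1 / 4 = 0.250

0.250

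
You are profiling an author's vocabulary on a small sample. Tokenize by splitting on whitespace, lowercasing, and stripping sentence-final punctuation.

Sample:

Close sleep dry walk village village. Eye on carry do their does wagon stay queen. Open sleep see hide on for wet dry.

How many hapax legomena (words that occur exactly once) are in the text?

Frequencies: sleep:2, dry:2, village:2, on:2, close:1, walk:1, eye:1, carry:1, do:1, their:1, does:1, wagon:1, stay:1, queen:1, open:1, see:1, hide:1, for:1, wet:1
Hapax (freq=1): carry, close, do, does, eye, for, hide, open, queen, see, stay, their, wagon, walk, wet

15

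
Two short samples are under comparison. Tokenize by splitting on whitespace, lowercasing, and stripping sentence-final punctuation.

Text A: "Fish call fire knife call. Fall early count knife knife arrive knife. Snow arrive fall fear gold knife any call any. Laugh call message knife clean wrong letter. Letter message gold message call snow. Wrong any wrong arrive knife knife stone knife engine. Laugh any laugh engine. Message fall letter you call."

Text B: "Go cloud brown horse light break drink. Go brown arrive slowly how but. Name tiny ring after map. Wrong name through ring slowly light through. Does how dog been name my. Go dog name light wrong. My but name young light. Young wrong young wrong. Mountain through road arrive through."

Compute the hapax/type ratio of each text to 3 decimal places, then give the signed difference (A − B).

-0.040

A: hapax=8, V=20, ratio=0.400
B: hapax=11, V=25, ratio=0.440
Difference = 0.400 − 0.440 = -0.040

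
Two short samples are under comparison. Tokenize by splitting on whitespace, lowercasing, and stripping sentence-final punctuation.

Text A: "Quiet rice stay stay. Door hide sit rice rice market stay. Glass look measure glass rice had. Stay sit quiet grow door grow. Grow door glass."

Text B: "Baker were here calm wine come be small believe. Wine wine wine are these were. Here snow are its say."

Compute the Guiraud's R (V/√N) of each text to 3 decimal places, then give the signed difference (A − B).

A: V=12, N=26, R=2.353
B: V=14, N=20, R=3.130
Difference = 2.353 − 3.130 = -0.777

-0.777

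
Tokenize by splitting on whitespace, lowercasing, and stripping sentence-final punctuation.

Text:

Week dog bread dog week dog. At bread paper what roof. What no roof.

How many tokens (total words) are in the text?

14

Tokens: week, dog, bread, dog, week, dog, at, bread, paper, what, roof, what, no, roof
N = 14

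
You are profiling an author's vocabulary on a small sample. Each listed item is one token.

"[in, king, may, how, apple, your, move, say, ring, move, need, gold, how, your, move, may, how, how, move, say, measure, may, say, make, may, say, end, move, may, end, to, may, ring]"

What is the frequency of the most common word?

6

Frequencies: may:6, move:5, how:4, say:4, your:2, ring:2, end:2, in:1, king:1, apple:1, need:1, gold:1, measure:1, make:1, to:1
Most common: 'may' with frequency 6.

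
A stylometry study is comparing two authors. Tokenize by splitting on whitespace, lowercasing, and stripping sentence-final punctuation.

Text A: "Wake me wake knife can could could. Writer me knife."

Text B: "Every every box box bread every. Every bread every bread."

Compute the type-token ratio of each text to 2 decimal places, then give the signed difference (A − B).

0.30

TTR(A) = 6/10 = 0.60
TTR(B) = 3/10 = 0.30
Difference = 0.60 − 0.30 = 0.30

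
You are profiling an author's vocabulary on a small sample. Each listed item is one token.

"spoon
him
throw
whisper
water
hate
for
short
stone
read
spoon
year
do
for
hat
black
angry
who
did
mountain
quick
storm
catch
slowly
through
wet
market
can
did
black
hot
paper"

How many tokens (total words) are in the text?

32

Tokens: spoon, him, throw, whisper, water, hate, for, short, stone, read, spoon, year, do, for, hat, black, angry, who, did, mountain, quick, storm, catch, slowly, through, wet, market, can, did, black, hot, paper
N = 32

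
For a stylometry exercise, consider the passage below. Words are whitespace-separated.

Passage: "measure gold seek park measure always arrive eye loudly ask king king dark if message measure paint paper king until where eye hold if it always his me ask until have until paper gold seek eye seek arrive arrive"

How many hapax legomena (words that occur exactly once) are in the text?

11

Frequencies: measure:3, seek:3, arrive:3, eye:3, king:3, until:3, gold:2, always:2, ask:2, if:2, paper:2, park:1, loudly:1, dark:1, message:1, paint:1, where:1, hold:1, it:1, his:1, … (2 more, each freq 1)
Hapax (freq=1): dark, have, his, hold, it, loudly, me, message, paint, park, where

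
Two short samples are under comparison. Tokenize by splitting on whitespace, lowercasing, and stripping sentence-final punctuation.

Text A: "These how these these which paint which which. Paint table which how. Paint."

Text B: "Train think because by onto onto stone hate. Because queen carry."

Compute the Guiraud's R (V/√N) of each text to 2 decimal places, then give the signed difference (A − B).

-1.32

A: V=5, N=13, R=1.39
B: V=9, N=11, R=2.71
Difference = 1.39 − 2.71 = -1.32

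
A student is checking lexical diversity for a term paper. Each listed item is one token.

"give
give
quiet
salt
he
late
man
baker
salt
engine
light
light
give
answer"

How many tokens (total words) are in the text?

Tokens: give, give, quiet, salt, he, late, man, baker, salt, engine, light, light, give, answer
N = 14

14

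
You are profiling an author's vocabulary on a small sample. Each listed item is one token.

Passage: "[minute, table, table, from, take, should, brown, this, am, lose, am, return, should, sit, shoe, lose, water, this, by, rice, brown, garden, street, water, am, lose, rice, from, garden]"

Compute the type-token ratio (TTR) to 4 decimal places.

N = 29 tokens, V = 17 types.
TTR = V / N = 17 / 29 = 0.5862

0.5862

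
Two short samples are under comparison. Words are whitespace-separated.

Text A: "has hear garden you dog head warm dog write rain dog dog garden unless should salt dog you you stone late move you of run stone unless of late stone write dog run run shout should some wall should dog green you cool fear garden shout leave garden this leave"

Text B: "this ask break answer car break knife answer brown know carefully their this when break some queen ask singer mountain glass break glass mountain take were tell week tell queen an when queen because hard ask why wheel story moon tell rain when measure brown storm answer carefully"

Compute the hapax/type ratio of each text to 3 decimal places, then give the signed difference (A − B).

A: hapax=13, V=25, ratio=0.520
B: hapax=19, V=30, ratio=0.633
Difference = 0.520 − 0.633 = -0.113

-0.113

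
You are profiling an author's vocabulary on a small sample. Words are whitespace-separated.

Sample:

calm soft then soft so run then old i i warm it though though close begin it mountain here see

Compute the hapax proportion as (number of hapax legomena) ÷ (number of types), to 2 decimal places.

Frequencies: soft:2, then:2, i:2, it:2, though:2, calm:1, so:1, run:1, old:1, warm:1, close:1, begin:1, mountain:1, here:1, see:1
Hapax count = 10; type count = 15.
Ratio = 10 / 15 = 0.67

0.67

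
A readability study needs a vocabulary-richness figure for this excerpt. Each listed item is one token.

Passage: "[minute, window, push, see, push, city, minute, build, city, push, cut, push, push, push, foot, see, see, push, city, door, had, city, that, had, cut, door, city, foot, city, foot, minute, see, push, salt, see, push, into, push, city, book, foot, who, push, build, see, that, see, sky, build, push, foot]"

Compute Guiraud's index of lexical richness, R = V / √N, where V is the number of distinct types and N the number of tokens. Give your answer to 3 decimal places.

N = 51, V = 16.
√N = 7.141428
R = 16 / 7.141428 = 2.240

2.240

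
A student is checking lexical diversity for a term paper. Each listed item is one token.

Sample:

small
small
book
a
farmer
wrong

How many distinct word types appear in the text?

5

Distinct types: {a, book, farmer, small, wrong}
V = 5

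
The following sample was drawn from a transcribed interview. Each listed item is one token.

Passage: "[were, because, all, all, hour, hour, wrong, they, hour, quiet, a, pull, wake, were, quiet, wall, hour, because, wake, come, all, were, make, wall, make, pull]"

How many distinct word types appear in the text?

Distinct types: {a, all, because, come, hour, make, pull, quiet, they, wake, wall, were, wrong}
V = 13

13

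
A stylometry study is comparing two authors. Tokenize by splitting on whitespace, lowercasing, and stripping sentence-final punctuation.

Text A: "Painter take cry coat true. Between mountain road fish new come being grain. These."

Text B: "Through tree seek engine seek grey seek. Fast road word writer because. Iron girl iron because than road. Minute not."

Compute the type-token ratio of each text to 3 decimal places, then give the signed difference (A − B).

0.250

TTR(A) = 14/14 = 1.000
TTR(B) = 15/20 = 0.750
Difference = 1.000 − 0.750 = 0.250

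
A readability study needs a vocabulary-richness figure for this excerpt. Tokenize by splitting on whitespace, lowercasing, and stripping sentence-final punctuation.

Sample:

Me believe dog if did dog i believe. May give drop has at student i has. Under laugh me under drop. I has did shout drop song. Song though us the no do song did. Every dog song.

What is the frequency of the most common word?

4

Frequencies: song:4, dog:3, did:3, i:3, drop:3, has:3, me:2, believe:2, under:2, if:1, may:1, give:1, at:1, student:1, laugh:1, shout:1, though:1, us:1, the:1, no:1, … (2 more, each freq 1)
Most common: 'song' with frequency 4.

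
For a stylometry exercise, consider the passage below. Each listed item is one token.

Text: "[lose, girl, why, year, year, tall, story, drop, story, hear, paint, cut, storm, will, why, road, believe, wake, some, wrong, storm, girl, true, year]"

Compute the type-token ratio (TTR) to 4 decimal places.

N = 24 tokens, V = 18 types.
TTR = V / N = 18 / 24 = 0.7500

0.7500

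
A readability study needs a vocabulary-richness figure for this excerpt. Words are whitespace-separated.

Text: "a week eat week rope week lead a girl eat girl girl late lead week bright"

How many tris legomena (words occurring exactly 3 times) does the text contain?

1

Frequencies: week:4, girl:3, a:2, eat:2, lead:2, rope:1, late:1, bright:1
Words with frequency 3: girl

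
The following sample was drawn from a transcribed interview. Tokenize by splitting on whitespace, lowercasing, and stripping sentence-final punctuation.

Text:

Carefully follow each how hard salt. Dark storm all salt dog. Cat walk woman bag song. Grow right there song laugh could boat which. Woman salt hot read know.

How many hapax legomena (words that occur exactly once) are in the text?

22

Frequencies: salt:3, woman:2, song:2, carefully:1, follow:1, each:1, how:1, hard:1, dark:1, storm:1, all:1, dog:1, cat:1, walk:1, bag:1, grow:1, right:1, there:1, laugh:1, could:1, … (5 more, each freq 1)
Hapax (freq=1): all, bag, boat, carefully, cat, could, dark, dog, each, follow, grow, hard, hot, how, know, laugh, read, right, storm, there, walk, which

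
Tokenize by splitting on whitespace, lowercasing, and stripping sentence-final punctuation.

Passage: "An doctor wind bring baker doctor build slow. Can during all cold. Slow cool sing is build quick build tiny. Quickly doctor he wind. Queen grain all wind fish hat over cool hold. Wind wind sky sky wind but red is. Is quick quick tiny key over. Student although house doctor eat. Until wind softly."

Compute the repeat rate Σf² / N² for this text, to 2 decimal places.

Frequencies: wind:7, doctor:4, build:3, is:3, quick:3, slow:2, all:2, cool:2, tiny:2, over:2, sky:2, an:1, bring:1, baker:1, can:1, during:1, cold:1, sing:1, quickly:1, he:1, … (14 more, each freq 1)
Σf² = 139; N² = 3025
Repeat rate = 139 / 3025 = 0.05

0.05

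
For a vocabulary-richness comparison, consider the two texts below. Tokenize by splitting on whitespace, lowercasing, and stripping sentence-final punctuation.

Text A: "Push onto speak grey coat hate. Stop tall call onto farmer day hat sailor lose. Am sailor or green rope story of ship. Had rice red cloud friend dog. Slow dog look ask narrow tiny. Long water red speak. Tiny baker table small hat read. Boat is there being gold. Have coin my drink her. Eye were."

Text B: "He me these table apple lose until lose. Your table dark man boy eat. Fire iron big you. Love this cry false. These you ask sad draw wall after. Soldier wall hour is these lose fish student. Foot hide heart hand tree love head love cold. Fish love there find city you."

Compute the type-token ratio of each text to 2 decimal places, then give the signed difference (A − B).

0.11

TTR(A) = 50/57 = 0.88
TTR(B) = 40/52 = 0.77
Difference = 0.88 − 0.77 = 0.11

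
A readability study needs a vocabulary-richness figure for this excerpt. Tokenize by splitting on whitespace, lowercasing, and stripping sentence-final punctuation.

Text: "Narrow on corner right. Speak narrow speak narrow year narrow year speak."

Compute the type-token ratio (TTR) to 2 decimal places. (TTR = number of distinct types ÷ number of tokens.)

0.50

N = 12 tokens, V = 6 types.
TTR = V / N = 6 / 12 = 0.50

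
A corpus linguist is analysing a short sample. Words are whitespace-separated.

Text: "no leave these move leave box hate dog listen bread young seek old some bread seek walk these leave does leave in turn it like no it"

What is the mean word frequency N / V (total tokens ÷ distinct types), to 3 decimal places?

N = 27 tokens, V = 19 types.
Mean frequency = N / V = 27 / 19 = 1.421

1.421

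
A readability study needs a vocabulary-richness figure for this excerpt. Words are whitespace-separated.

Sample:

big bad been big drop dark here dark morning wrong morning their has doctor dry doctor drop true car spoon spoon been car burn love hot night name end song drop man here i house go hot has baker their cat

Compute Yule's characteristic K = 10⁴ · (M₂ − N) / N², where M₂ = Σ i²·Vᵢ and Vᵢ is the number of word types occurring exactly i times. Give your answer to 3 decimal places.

Frequencies: drop:3, big:2, been:2, dark:2, here:2, morning:2, their:2, has:2, doctor:2, car:2, spoon:2, hot:2, bad:1, wrong:1, dry:1, true:1, burn:1, love:1, night:1, name:1, … (8 more, each freq 1)
N = 41. Frequency spectrum: V_1=16, V_2=11, V_3=1
M₂ = 1²·16 + 2²·11 + 3²·1 = 69
K = 10000 × (69 − 41) / 41² = 166.568

166.568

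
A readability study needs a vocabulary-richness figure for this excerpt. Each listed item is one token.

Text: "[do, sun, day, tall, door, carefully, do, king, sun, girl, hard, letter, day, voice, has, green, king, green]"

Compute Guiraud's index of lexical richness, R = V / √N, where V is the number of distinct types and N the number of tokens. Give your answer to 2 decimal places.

N = 18, V = 13.
√N = 4.242641
R = 13 / 4.242641 = 3.06

3.06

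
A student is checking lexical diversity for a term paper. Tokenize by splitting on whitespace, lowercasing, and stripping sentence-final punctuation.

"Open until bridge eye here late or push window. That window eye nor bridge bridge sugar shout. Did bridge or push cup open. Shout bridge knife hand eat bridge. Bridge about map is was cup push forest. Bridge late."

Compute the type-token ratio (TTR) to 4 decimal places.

0.5897

N = 39 tokens, V = 23 types.
TTR = V / N = 23 / 39 = 0.5897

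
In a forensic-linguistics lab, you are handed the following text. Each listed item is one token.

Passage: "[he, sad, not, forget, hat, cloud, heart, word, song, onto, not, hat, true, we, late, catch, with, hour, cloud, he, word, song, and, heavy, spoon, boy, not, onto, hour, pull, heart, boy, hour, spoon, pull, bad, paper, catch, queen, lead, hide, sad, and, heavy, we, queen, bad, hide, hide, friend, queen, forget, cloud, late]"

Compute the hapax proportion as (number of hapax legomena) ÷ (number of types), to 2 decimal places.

0.19

Frequencies: not:3, cloud:3, hour:3, queen:3, hide:3, he:2, sad:2, forget:2, hat:2, heart:2, word:2, song:2, onto:2, we:2, late:2, catch:2, and:2, heavy:2, spoon:2, boy:2, pull:2, bad:2, true:1, with:1, paper:1, lead:1, friend:1
Hapax count = 5; type count = 27.
Ratio = 5 / 27 = 0.19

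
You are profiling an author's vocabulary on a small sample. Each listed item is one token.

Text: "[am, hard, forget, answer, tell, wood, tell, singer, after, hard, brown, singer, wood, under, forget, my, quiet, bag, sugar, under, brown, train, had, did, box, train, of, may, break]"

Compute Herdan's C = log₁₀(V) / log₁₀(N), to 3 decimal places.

0.904

N = 29, V = 21.
log₁₀(V) = 1.322219, log₁₀(N) = 1.462398
C = 1.322219 / 1.462398 = 0.904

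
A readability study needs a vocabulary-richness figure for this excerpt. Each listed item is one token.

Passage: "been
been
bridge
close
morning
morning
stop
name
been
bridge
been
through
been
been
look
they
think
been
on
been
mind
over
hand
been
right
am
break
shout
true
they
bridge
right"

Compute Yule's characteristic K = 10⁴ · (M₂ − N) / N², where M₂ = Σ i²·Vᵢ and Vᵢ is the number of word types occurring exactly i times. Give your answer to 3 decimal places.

820.313

Frequencies: been:9, bridge:3, morning:2, they:2, right:2, close:1, stop:1, name:1, through:1, look:1, think:1, on:1, mind:1, over:1, hand:1, am:1, break:1, shout:1, true:1
N = 32. Frequency spectrum: V_1=14, V_2=3, V_3=1, V_9=1
M₂ = 1²·14 + 2²·3 + 3²·1 + 9²·1 = 116
K = 10000 × (116 − 32) / 32² = 820.313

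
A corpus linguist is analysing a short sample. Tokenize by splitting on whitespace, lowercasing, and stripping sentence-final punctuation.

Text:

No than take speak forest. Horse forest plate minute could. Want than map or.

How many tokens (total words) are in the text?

14

Tokens: no, than, take, speak, forest, horse, forest, plate, minute, could, want, than, map, or
N = 14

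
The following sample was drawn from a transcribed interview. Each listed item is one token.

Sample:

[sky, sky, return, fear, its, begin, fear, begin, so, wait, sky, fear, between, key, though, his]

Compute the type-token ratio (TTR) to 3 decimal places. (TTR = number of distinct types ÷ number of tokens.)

N = 16 tokens, V = 11 types.
TTR = V / N = 11 / 16 = 0.688

0.688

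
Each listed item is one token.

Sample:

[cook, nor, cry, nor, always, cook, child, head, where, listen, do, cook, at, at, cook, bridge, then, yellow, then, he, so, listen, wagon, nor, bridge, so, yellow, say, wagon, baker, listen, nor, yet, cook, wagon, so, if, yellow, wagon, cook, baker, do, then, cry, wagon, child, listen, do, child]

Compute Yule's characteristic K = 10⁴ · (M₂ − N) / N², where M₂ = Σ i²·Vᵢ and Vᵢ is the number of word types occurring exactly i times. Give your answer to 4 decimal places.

Frequencies: cook:6, wagon:5, nor:4, listen:4, child:3, do:3, then:3, yellow:3, so:3, cry:2, at:2, bridge:2, baker:2, always:1, head:1, where:1, he:1, say:1, yet:1, if:1
N = 49. Frequency spectrum: V_1=7, V_2=4, V_3=5, V_4=2, V_5=1, V_6=1
M₂ = 1²·7 + 2²·4 + 3²·5 + 4²·2 + 5²·1 + 6²·1 = 161
K = 10000 × (161 − 49) / 49² = 466.4723

466.4723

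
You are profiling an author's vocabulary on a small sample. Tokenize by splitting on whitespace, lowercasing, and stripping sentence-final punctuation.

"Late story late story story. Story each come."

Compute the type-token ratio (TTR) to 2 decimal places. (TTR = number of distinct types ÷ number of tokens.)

0.50

N = 8 tokens, V = 4 types.
TTR = V / N = 4 / 8 = 0.50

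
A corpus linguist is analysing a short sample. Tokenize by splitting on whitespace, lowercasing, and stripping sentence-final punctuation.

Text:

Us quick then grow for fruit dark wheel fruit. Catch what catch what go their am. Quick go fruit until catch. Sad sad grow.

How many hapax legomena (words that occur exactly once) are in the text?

Frequencies: fruit:3, catch:3, quick:2, grow:2, what:2, go:2, sad:2, us:1, then:1, for:1, dark:1, wheel:1, their:1, am:1, until:1
Hapax (freq=1): am, dark, for, their, then, until, us, wheel

8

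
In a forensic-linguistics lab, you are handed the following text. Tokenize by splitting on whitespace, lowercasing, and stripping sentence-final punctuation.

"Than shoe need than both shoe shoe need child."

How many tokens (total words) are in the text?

Tokens: than, shoe, need, than, both, shoe, shoe, need, child
N = 9

9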